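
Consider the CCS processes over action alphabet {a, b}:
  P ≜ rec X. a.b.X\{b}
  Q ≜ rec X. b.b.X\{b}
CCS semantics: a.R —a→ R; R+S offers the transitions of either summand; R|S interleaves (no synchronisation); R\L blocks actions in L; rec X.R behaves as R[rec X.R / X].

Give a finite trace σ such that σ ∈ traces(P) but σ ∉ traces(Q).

Reachable graph of P (4 states):
  u0 = rec X. a.b.X\{b} has moves --a--▸ u1
  u1 = b.(rec X. a.b.X\{b})\{b} has moves --b--▸ u2
  u2 = (rec X. a.b.X\{b})\{b} has moves --a--▸ u3
  u3 = (b.(rec X. a.b.X\{b})\{b})\{b} has moves (no moves)
Reachable graph of Q (3 states):
  v0 = rec X. b.b.X\{b} has moves --b--▸ v1
  v1 = b.(rec X. b.b.X\{b})\{b} has moves --b--▸ v2
  v2 = (rec X. b.b.X\{b})\{b} has moves (no moves)
Run σ = ⟨a⟩ on P: start {u0}
  [1] a ⇒ {u1}
  — P admits the full trace.
Run σ = ⟨a⟩ on Q: start {v0}
  [1] a ⇒ ∅ (Q stuck)

a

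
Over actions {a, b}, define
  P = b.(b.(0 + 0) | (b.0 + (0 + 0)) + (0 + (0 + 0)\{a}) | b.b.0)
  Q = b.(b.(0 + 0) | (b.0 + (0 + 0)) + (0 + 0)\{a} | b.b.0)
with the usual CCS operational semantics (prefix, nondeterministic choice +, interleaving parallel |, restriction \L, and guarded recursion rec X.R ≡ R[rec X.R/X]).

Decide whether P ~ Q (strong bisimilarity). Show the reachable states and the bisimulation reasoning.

YES

LTS(P): 7 reachable states
  u0 = b.(b.(0 + 0) | (b.0 + (0 + 0)) + (0 + (0 + 0)\{a}) | b.b.0) | —b→ u1
  u1 = b.(0 + 0) | (b.0 + (0 + 0)) + (0 + (0 + 0)\{a}) | b.b.0 | —b→ u2, —b→ u3, —b→ u4
  u2 = (0 + (0 + 0)\{a}) | b.0 | —b→ u5
  u3 = (0 + 0) | (b.0 + (0 + 0)) | —b→ u6
  u4 = b.(0 + 0) | 0 | —b→ u6
  u5 = (0 + (0 + 0)\{a}) | 0 | ∅
  u6 = (0 + 0) | 0 | ∅
LTS(Q): 7 reachable states
  v0 = b.(b.(0 + 0) | (b.0 + (0 + 0)) + (0 + 0)\{a} | b.b.0) | —b→ v1
  v1 = b.(0 + 0) | (b.0 + (0 + 0)) + (0 + 0)\{a} | b.b.0 | —b→ v2, —b→ v3, —b→ v4
  v2 = (0 + 0) | (b.0 + (0 + 0)) | —b→ v5
  v3 = (0 + 0)\{a} | b.0 | —b→ v6
  v4 = b.(0 + 0) | 0 | —b→ v5
  v5 = (0 + 0) | 0 | ∅
  v6 = (0 + 0)\{a} | 0 | ∅
Partition-refinement fixed point:
  B0 = {u0, v0}
  B1 = {u1, v1}
  B2 = {u2, u3, u4, v2, v3, v4}
  B3 = {u5, u6, v5, v6}
u0 ∈ B0, v0 ∈ B0 → same block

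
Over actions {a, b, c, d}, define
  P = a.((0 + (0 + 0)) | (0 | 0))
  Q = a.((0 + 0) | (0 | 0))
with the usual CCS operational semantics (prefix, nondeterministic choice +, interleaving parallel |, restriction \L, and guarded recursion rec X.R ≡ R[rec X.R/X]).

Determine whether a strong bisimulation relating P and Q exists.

LTS(P): 2 reachable states
  m0 = a.((0 + (0 + 0)) | (0 | 0)) → -a-> m1
  m1 = (0 + (0 + 0)) | (0 | 0) → deadlocked
LTS(Q): 2 reachable states
  n0 = a.((0 + 0) | (0 | 0)) → -a-> n1
  n1 = (0 + 0) | (0 | 0) → deadlocked
Bisimilarity quotient blocks:
  B0 = {m0, n0}
  B1 = {m1, n1}
m0 ∈ B0, n0 ∈ B0 → same block

YES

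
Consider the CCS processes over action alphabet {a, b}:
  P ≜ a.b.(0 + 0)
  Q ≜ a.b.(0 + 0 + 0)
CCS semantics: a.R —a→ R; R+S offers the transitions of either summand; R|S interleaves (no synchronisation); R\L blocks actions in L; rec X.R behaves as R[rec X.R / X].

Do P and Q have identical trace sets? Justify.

LTS(P): 3 reachable states
  u0 = a.b.(0 + 0) → ··a··> u1
  u1 = b.(0 + 0) → ··b··> u2
  u2 = 0 + 0 → ·
LTS(Q): 3 reachable states
  v0 = a.b.(0 + 0 + 0) → ··a··> v1
  v1 = b.(0 + 0 + 0) → ··b··> v2
  v2 = 0 + 0 + 0 → ·
Coarsest stable partition (strong bisimilarity classes):
  B0 = {u0, v0}
  B1 = {u1, v1}
  B2 = {u2, v2}
u0 ∈ B0, v0 ∈ B0 → same block
Bisimilar ⇒ trace-equivalent.

traces(P) = traces(Q)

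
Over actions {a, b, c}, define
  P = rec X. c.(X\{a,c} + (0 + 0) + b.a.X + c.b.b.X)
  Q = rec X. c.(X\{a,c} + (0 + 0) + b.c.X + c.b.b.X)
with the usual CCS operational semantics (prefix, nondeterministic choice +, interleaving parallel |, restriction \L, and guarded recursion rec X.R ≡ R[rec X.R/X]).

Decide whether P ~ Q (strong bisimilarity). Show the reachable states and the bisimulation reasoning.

not bisimilar

LTS(P): 5 reachable states
  s0 = rec X. c.(X\{a,c} + (0 + 0) + b.a.X + c.b.b.X) :: --c--▸ s1
  s1 = (rec X. c.(X\{a,c} + (0 + 0) + b.a.X + c.b.b.X))\{a,c} + (0 + 0) + b.a.(rec X. c.(X\{a,c} + (0 + 0) + b.a.X + c.b.b.X)) + c.b.b.(rec X. c.(X\{a,c} + (0 + 0) + b.a.X + c.b.b.X)) :: --b--▸ s2, --c--▸ s3
  s2 = a.(rec X. c.(X\{a,c} + (0 + 0) + b.a.X + c.b.b.X)) :: --a--▸ s0
  s3 = b.b.(rec X. c.(X\{a,c} + (0 + 0) + b.a.X + c.b.b.X)) :: --b--▸ s4
  s4 = b.(rec X. c.(X\{a,c} + (0 + 0) + b.a.X + c.b.b.X)) :: --b--▸ s0
LTS(Q): 5 reachable states
  t0 = rec X. c.(X\{a,c} + (0 + 0) + b.c.X + c.b.b.X) :: --c--▸ t1
  t1 = (rec X. c.(X\{a,c} + (0 + 0) + b.c.X + c.b.b.X))\{a,c} + (0 + 0) + b.c.(rec X. c.(X\{a,c} + (0 + 0) + b.c.X + c.b.b.X)) + c.b.b.(rec X. c.(X\{a,c} + (0 + 0) + b.c.X + c.b.b.X)) :: --b--▸ t2, --c--▸ t3
  t2 = c.(rec X. c.(X\{a,c} + (0 + 0) + b.c.X + c.b.b.X)) :: --c--▸ t0
  t3 = b.b.(rec X. c.(X\{a,c} + (0 + 0) + b.c.X + c.b.b.X)) :: --b--▸ t4
  t4 = b.(rec X. c.(X\{a,c} + (0 + 0) + b.c.X + c.b.b.X)) :: --b--▸ t0
Coarsest stable partition (strong bisimilarity classes):
  B0 = {s0}
  B1 = {s1}
  B2 = {s2}
  B3 = {s3}
  B4 = {s4}
  B5 = {t0}
  B6 = {t1}
  B7 = {t2}
  B8 = {t3}
  B9 = {t4}
s0 ∈ B0, t0 ∈ B5 → different blocks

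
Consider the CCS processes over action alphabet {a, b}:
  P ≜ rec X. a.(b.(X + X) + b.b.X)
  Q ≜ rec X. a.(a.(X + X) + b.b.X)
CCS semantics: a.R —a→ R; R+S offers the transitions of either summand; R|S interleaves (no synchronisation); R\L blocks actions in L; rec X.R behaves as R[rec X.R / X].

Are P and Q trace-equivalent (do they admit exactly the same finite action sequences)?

NO — witness ⟨aba⟩

P's transition system — 4 states:
  p0 = rec X. a.(b.(X + X) + b.b.X) → ··a··> p1
  p1 = b.((rec X. a.(b.(X + X) + b.b.X)) + (rec X. a.(b.(X + X) + b.b.X))) + b.b.(rec X. a.(b.(X + X) + b.b.X)) → ··b··> p2, ··b··> p3
  p2 = (rec X. a.(b.(X + X) + b.b.X)) + (rec X. a.(b.(X + X) + b.b.X)) → ··a··> p1
  p3 = b.(rec X. a.(b.(X + X) + b.b.X)) → ··b··> p0
Q's transition system — 4 states:
  q0 = rec X. a.(a.(X + X) + b.b.X) → ··a··> q1
  q1 = a.((rec X. a.(a.(X + X) + b.b.X)) + (rec X. a.(a.(X + X) + b.b.X))) + b.b.(rec X. a.(a.(X + X) + b.b.X)) → ··a··> q2, ··b··> q3
  q2 = (rec X. a.(a.(X + X) + b.b.X)) + (rec X. a.(a.(X + X) + b.b.X)) → ··a··> q1
  q3 = b.(rec X. a.(a.(X + X) + b.b.X)) → ··b··> q0
Run σ = ⟨aba⟩ on P: start {p0}
  step 1 (a): {p1}
  step 2 (b): {p2, p3}
  step 3 (a): {p1}
  — P admits the full trace.
Run σ = ⟨aba⟩ on Q: start {q0}
  step 1 (a): {q1}
  step 2 (b): {q3}
  step 3 (a): ∅  — Q cannot continue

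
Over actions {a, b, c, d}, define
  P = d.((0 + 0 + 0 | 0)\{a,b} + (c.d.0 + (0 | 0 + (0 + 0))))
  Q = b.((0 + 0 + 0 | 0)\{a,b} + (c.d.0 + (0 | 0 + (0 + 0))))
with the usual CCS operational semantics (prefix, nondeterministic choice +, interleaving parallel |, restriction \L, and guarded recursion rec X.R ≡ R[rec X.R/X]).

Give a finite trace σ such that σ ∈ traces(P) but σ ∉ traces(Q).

LTS(P): 4 reachable states
  s0 = d.((0 + 0 + 0 | 0)\{a,b} + (c.d.0 + (0 | 0 + (0 + 0)))) → -d-> s1
  s1 = (0 + 0 + 0 | 0)\{a,b} + (c.d.0 + (0 | 0 + (0 + 0))) → -c-> s2
  s2 = d.0 → -d-> s3
  s3 = 0 → ·
LTS(Q): 4 reachable states
  t0 = b.((0 + 0 + 0 | 0)\{a,b} + (c.d.0 + (0 | 0 + (0 + 0)))) → -b-> t1
  t1 = (0 + 0 + 0 | 0)\{a,b} + (c.d.0 + (0 | 0 + (0 + 0))) → -c-> t2
  t2 = d.0 → -d-> t3
  t3 = 0 → ·
Trace ⟨d⟩ through P, begin at {s0}:
  [1] d ⇒ {s1}
  ✓ P
Trace ⟨d⟩ through Q, begin at {t0}:
  [1] d ⇒ ∅  — Q cannot continue

d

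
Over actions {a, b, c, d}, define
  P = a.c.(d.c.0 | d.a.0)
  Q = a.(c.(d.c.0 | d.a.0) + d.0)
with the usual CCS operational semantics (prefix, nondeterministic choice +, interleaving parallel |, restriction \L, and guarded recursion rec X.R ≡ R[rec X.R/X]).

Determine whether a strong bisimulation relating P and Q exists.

NO

P's transition system — 11 states:
  m0 = a.c.(d.c.0 | d.a.0) has moves --a--▸ m1
  m1 = c.(d.c.0 | d.a.0) has moves --c--▸ m2
  m2 = d.c.0 | d.a.0 has moves --d--▸ m3, --d--▸ m4
  m3 = c.0 | d.a.0 has moves --c--▸ m5, --d--▸ m6
  m4 = d.c.0 | a.0 has moves --a--▸ m7, --d--▸ m6
  m5 = 0 | d.a.0 has moves --d--▸ m8
  m6 = c.0 | a.0 has moves --a--▸ m9, --c--▸ m8
  m7 = d.c.0 | 0 has moves --d--▸ m9
  m8 = 0 | a.0 has moves --a--▸ m10
  m9 = c.0 | 0 has moves --c--▸ m10
  m10 = 0 | 0 has moves (no moves)
Q's transition system — 12 states:
  n0 = a.(c.(d.c.0 | d.a.0) + d.0) has moves --a--▸ n1
  n1 = c.(d.c.0 | d.a.0) + d.0 has moves --c--▸ n2, --d--▸ n3
  n2 = d.c.0 | d.a.0 has moves --d--▸ n4, --d--▸ n5
  n3 = 0 has moves (no moves)
  n4 = c.0 | d.a.0 has moves --c--▸ n6, --d--▸ n7
  n5 = d.c.0 | a.0 has moves --a--▸ n8, --d--▸ n7
  n6 = 0 | d.a.0 has moves --d--▸ n9
  n7 = c.0 | a.0 has moves --a--▸ n10, --c--▸ n9
  n8 = d.c.0 | 0 has moves --d--▸ n10
  n9 = 0 | a.0 has moves --a--▸ n11
  n10 = c.0 | 0 has moves --c--▸ n11
  n11 = 0 | 0 has moves (no moves)
Coarsest stable partition (strong bisimilarity classes):
  B0 = {m0}
  B1 = {m1}
  B2 = {m2, n2}
  B3 = {m3, n4}
  B4 = {m6, n7}
  B5 = {m9, n10}
  B6 = {m10, n11, n3}
  B7 = {m8, n9}
  B8 = {m5, n6}
  B9 = {m4, n5}
  B10 = {m7, n8}
  B11 = {n0}
  B12 = {n1}
m0 ∈ B0, n0 ∈ B11 → different blocks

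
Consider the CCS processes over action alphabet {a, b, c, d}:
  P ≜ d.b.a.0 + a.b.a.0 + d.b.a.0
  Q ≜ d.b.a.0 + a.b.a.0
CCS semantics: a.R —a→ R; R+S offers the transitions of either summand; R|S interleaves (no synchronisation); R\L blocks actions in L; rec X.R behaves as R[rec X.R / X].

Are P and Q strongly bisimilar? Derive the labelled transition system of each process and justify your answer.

LTS(P): 4 reachable states
  m0 = d.b.a.0 + a.b.a.0 + d.b.a.0 → —a→ m1, —d→ m1
  m1 = b.a.0 → —b→ m2
  m2 = a.0 → —a→ m3
  m3 = 0 → stopped
LTS(Q): 4 reachable states
  n0 = d.b.a.0 + a.b.a.0 → —a→ n1, —d→ n1
  n1 = b.a.0 → —b→ n2
  n2 = a.0 → —a→ n3
  n3 = 0 → stopped
Partition-refinement fixed point:
  B0 = {m0, n0}
  B1 = {m1, n1}
  B2 = {m2, n2}
  B3 = {m3, n3}
m0 ∈ B0, n0 ∈ B0 → same block

YES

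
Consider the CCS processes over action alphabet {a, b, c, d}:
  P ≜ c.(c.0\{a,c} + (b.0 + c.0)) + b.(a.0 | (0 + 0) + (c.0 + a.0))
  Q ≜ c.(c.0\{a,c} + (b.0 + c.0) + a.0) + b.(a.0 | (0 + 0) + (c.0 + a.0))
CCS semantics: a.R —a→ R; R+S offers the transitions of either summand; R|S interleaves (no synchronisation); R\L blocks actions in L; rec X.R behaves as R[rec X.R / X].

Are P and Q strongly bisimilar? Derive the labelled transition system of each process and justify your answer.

NO

LTS(P): 6 reachable states
  m0 = c.(c.0\{a,c} + (b.0 + c.0)) + b.(a.0 | (0 + 0) + (c.0 + a.0)) ⊢ —b→ m1, —c→ m2
  m1 = a.0 | (0 + 0) + (c.0 + a.0) ⊢ —a→ m3, —a→ m4, —c→ m3
  m2 = c.0\{a,c} + (b.0 + c.0) ⊢ —b→ m3, —c→ m3, —c→ m5
  m3 = 0 ⊢ ∅
  m4 = 0 | (0 + 0) ⊢ ∅
  m5 = 0\{a,c} ⊢ ∅
LTS(Q): 6 reachable states
  n0 = c.(c.0\{a,c} + (b.0 + c.0) + a.0) + b.(a.0 | (0 + 0) + (c.0 + a.0)) ⊢ —b→ n1, —c→ n2
  n1 = a.0 | (0 + 0) + (c.0 + a.0) ⊢ —a→ n3, —a→ n4, —c→ n3
  n2 = c.0\{a,c} + (b.0 + c.0) + a.0 ⊢ —a→ n3, —b→ n3, —c→ n3, —c→ n5
  n3 = 0 ⊢ ∅
  n4 = 0 | (0 + 0) ⊢ ∅
  n5 = 0\{a,c} ⊢ ∅
Coarsest stable partition (strong bisimilarity classes):
  B0 = {m0}
  B1 = {m2}
  B2 = {m3, m4, m5, n3, n4, n5}
  B3 = {m1, n1}
  B4 = {n0}
  B5 = {n2}
m0 ∈ B0, n0 ∈ B4 → different blocks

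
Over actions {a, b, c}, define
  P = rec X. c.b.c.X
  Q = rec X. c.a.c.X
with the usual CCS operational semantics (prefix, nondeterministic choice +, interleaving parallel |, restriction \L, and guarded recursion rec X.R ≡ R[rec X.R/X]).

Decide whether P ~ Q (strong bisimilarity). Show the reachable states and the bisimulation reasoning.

P ≁ Q

P's transition system — 3 states:
  u0 = rec X. c.b.c.X has moves =c=> u1
  u1 = b.c.(rec X. c.b.c.X) has moves =b=> u2
  u2 = c.(rec X. c.b.c.X) has moves =c=> u0
Q's transition system — 3 states:
  v0 = rec X. c.a.c.X has moves =c=> v1
  v1 = a.c.(rec X. c.a.c.X) has moves =a=> v2
  v2 = c.(rec X. c.a.c.X) has moves =c=> v0
Bisimilarity quotient blocks:
  B0 = {u0}
  B1 = {u1}
  B2 = {u2}
  B3 = {v0}
  B4 = {v1}
  B5 = {v2}
u0 ∈ B0, v0 ∈ B3 → different blocks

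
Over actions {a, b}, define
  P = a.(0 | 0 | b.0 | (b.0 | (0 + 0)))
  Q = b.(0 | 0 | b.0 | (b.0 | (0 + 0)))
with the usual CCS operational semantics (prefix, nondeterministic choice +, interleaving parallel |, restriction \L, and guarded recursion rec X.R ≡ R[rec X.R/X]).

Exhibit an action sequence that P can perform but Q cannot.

P's transition system — 5 states:
  u0 = a.(0 | 0 | b.0 | (b.0 | (0 + 0))) | =a=> u1
  u1 = 0 | 0 | b.0 | (b.0 | (0 + 0)) | =b=> u2, =b=> u3
  u2 = 0 | 0 | 0 | (b.0 | (0 + 0)) | =b=> u4
  u3 = 0 | 0 | b.0 | (0 | (0 + 0)) | =b=> u4
  u4 = 0 | 0 | 0 | (0 | (0 + 0)) | stopped
Q's transition system — 5 states:
  v0 = b.(0 | 0 | b.0 | (b.0 | (0 + 0))) | =b=> v1
  v1 = 0 | 0 | b.0 | (b.0 | (0 + 0)) | =b=> v2, =b=> v3
  v2 = 0 | 0 | 0 | (b.0 | (0 + 0)) | =b=> v4
  v3 = 0 | 0 | b.0 | (0 | (0 + 0)) | =b=> v4
  v4 = 0 | 0 | 0 | (0 | (0 + 0)) | stopped
Executing a from P (initial set {u0}):
  [1] a ⇒ {u1}
  — P admits the full trace.
Executing a from Q (initial set {v0}):
  [1] a ⇒ no successor for Q

a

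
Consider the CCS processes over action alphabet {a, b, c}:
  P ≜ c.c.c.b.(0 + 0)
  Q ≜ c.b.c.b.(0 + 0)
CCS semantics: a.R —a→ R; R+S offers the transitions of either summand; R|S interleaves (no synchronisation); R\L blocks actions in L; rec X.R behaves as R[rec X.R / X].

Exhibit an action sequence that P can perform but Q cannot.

cc

P's transition system — 5 states:
  u0 = c.c.c.b.(0 + 0) | =c=> u1
  u1 = c.c.b.(0 + 0) | =c=> u2
  u2 = c.b.(0 + 0) | =c=> u3
  u3 = b.(0 + 0) | =b=> u4
  u4 = 0 + 0 | (no moves)
Q's transition system — 5 states:
  v0 = c.b.c.b.(0 + 0) | =c=> v1
  v1 = b.c.b.(0 + 0) | =b=> v2
  v2 = c.b.(0 + 0) | =c=> v3
  v3 = b.(0 + 0) | =b=> v4
  v4 = 0 + 0 | (no moves)
Run σ = ⟨cc⟩ on P: start {u0}
  step 1 (c): {u1}
  step 2 (c): {u2}
  ✓ P
Run σ = ⟨cc⟩ on Q: start {v0}
  step 1 (c): {v1}
  step 2 (c): ∅ (Q stuck)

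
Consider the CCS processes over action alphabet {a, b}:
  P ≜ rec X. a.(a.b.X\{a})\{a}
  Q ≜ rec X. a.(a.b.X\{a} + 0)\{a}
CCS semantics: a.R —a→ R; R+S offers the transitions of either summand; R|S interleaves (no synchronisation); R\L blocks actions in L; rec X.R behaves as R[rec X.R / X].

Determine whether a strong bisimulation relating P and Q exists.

P ~ Q

P's transition system — 2 states:
  p0 = rec X. a.(a.b.X\{a})\{a} | —a→ p1
  p1 = (a.b.(rec X. a.(a.b.X\{a})\{a})\{a})\{a} | ∅
Q's transition system — 2 states:
  q0 = rec X. a.(a.b.X\{a} + 0)\{a} | —a→ q1
  q1 = (a.b.(rec X. a.(a.b.X\{a} + 0)\{a})\{a} + 0)\{a} | ∅
Partition-refinement fixed point:
  B0 = {p0, q0}
  B1 = {p1, q1}
p0 ∈ B0, q0 ∈ B0 → same block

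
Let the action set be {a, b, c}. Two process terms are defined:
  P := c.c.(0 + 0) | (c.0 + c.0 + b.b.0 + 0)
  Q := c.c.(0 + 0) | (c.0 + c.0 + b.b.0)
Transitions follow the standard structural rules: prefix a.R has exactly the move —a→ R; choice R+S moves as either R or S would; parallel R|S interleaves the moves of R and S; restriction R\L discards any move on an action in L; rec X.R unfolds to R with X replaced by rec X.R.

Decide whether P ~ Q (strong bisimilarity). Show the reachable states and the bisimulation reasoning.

P ~ Q

P's transition system — 9 states:
  u0 = c.c.(0 + 0) | (c.0 + c.0 + b.b.0 + 0) ⊢ ··b··> u1, ··c··> u2, ··c··> u3
  u1 = c.c.(0 + 0) | b.0 ⊢ ··b··> u3, ··c··> u4
  u2 = c.(0 + 0) | (c.0 + c.0 + b.b.0 + 0) ⊢ ··b··> u4, ··c··> u5, ··c··> u6
  u3 = c.c.(0 + 0) | 0 ⊢ ··c··> u6
  u4 = c.(0 + 0) | b.0 ⊢ ··b··> u6, ··c··> u7
  u5 = (0 + 0) | (c.0 + c.0 + b.b.0 + 0) ⊢ ··b··> u7, ··c··> u8
  u6 = c.(0 + 0) | 0 ⊢ ··c··> u8
  u7 = (0 + 0) | b.0 ⊢ ··b··> u8
  u8 = (0 + 0) | 0 ⊢ stopped
Q's transition system — 9 states:
  v0 = c.c.(0 + 0) | (c.0 + c.0 + b.b.0) ⊢ ··b··> v1, ··c··> v2, ··c··> v3
  v1 = c.c.(0 + 0) | b.0 ⊢ ··b··> v3, ··c··> v4
  v2 = c.(0 + 0) | (c.0 + c.0 + b.b.0) ⊢ ··b··> v4, ··c··> v5, ··c··> v6
  v3 = c.c.(0 + 0) | 0 ⊢ ··c··> v6
  v4 = c.(0 + 0) | b.0 ⊢ ··b··> v6, ··c··> v7
  v5 = (0 + 0) | (c.0 + c.0 + b.b.0) ⊢ ··b··> v7, ··c··> v8
  v6 = c.(0 + 0) | 0 ⊢ ··c··> v8
  v7 = (0 + 0) | b.0 ⊢ ··b··> v8
  v8 = (0 + 0) | 0 ⊢ stopped
Bisimilarity quotient blocks:
  B0 = {u0, v0}
  B1 = {u2, v2}
  B2 = {u6, v6}
  B3 = {u8, v8}
  B4 = {u5, v5}
  B5 = {u7, v7}
  B6 = {u4, v4}
  B7 = {u1, v1}
  B8 = {u3, v3}
u0 ∈ B0, v0 ∈ B0 → same block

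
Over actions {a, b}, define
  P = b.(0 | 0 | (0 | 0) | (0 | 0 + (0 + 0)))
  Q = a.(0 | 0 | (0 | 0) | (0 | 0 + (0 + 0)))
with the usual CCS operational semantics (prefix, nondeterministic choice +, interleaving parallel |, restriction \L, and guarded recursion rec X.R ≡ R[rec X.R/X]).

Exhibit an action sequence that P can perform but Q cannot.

LTS(P): 2 reachable states
  p0 = b.(0 | 0 | (0 | 0) | (0 | 0 + (0 + 0))) has moves --b--▸ p1
  p1 = 0 | 0 | (0 | 0) | (0 | 0 + (0 + 0)) has moves (no moves)
LTS(Q): 2 reachable states
  q0 = a.(0 | 0 | (0 | 0) | (0 | 0 + (0 + 0))) has moves --a--▸ q1
  q1 = 0 | 0 | (0 | 0) | (0 | 0 + (0 + 0)) has moves (no moves)
Run σ = ⟨b⟩ on P: start {p0}
  after b @ step 1: {p1}
  — P admits the full trace.
Run σ = ⟨b⟩ on Q: start {q0}
  after b @ step 1: no successor for Q

b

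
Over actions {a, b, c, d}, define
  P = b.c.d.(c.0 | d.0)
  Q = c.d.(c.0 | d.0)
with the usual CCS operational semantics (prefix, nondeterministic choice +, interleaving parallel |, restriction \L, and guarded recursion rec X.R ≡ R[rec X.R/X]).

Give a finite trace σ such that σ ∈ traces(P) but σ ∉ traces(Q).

Reachable graph of P (7 states):
  m0 = b.c.d.(c.0 | d.0) | —b→ m1
  m1 = c.d.(c.0 | d.0) | —c→ m2
  m2 = d.(c.0 | d.0) | —d→ m3
  m3 = c.0 | d.0 | —c→ m4, —d→ m5
  m4 = 0 | d.0 | —d→ m6
  m5 = c.0 | 0 | —c→ m6
  m6 = 0 | 0 | stopped
Reachable graph of Q (6 states):
  n0 = c.d.(c.0 | d.0) | —c→ n1
  n1 = d.(c.0 | d.0) | —d→ n2
  n2 = c.0 | d.0 | —c→ n3, —d→ n4
  n3 = 0 | d.0 | —d→ n5
  n4 = c.0 | 0 | —c→ n5
  n5 = 0 | 0 | stopped
Trace ⟨b⟩ through P, begin at {m0}:
  after b @ step 1: {m1}
  P completes σ.
Trace ⟨b⟩ through Q, begin at {n0}:
  after b @ step 1: ∅ (Q stuck)

b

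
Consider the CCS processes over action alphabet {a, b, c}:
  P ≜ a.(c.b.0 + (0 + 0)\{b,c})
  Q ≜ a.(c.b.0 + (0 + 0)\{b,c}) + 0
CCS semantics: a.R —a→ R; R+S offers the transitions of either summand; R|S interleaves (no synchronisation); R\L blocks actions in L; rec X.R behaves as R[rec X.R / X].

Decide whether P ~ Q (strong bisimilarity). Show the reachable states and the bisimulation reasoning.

LTS(P): 4 reachable states
  s0 = a.(c.b.0 + (0 + 0)\{b,c}) :: =a=> s1
  s1 = c.b.0 + (0 + 0)\{b,c} :: =c=> s2
  s2 = b.0 :: =b=> s3
  s3 = 0 :: ·
LTS(Q): 4 reachable states
  t0 = a.(c.b.0 + (0 + 0)\{b,c}) + 0 :: =a=> t1
  t1 = c.b.0 + (0 + 0)\{b,c} :: =c=> t2
  t2 = b.0 :: =b=> t3
  t3 = 0 :: ·
Coarsest stable partition (strong bisimilarity classes):
  B0 = {s0, t0}
  B1 = {s1, t1}
  B2 = {s2, t2}
  B3 = {s3, t3}
s0 ∈ B0, t0 ∈ B0 → same block

YES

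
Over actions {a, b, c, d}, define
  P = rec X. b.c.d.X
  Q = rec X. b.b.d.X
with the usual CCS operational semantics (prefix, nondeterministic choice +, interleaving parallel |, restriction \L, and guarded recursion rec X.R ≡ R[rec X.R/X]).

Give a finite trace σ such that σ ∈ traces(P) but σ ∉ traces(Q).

Reachable graph of P (3 states):
  s0 = rec X. b.c.d.X ⊢ -b-> s1
  s1 = c.d.(rec X. b.c.d.X) ⊢ -c-> s2
  s2 = d.(rec X. b.c.d.X) ⊢ -d-> s0
Reachable graph of Q (3 states):
  t0 = rec X. b.b.d.X ⊢ -b-> t1
  t1 = b.d.(rec X. b.b.d.X) ⊢ -b-> t2
  t2 = d.(rec X. b.b.d.X) ⊢ -d-> t0
Trace ⟨bc⟩ through P, begin at {s0}:
  [1] b ⇒ {s1}
  [2] c ⇒ {s2}
  P completes σ.
Trace ⟨bc⟩ through Q, begin at {t0}:
  [1] b ⇒ {t1}
  [2] c ⇒ no successor for Q

bc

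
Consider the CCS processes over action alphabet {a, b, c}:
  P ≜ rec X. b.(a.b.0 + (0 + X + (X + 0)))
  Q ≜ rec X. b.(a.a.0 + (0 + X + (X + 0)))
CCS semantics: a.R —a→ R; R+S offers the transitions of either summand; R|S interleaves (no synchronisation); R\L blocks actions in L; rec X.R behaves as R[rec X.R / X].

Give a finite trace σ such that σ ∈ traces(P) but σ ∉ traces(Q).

bab

Reachable graph of P (4 states):
  m0 = rec X. b.(a.b.0 + (0 + X + (X + 0))) has moves —b→ m1
  m1 = a.b.0 + (0 + (rec X. b.(a.b.0 + (0 + X + (X + 0)))) + ((rec X. b.(a.b.0 + (0 + X + (X + 0)))) + 0)) has moves —a→ m2, —b→ m1
  m2 = b.0 has moves —b→ m3
  m3 = 0 has moves stopped
Reachable graph of Q (4 states):
  n0 = rec X. b.(a.a.0 + (0 + X + (X + 0))) has moves —b→ n1
  n1 = a.a.0 + (0 + (rec X. b.(a.a.0 + (0 + X + (X + 0)))) + ((rec X. b.(a.a.0 + (0 + X + (X + 0)))) + 0)) has moves —a→ n2, —b→ n1
  n2 = a.0 has moves —a→ n3
  n3 = 0 has moves stopped
Trace ⟨bab⟩ through P, begin at {m0}:
  step 1 (b): {m1}
  step 2 (a): {m2}
  step 3 (b): {m3}
  P completes σ.
Trace ⟨bab⟩ through Q, begin at {n0}:
  step 1 (b): {n1}
  step 2 (a): {n2}
  step 3 (b): no successor for Q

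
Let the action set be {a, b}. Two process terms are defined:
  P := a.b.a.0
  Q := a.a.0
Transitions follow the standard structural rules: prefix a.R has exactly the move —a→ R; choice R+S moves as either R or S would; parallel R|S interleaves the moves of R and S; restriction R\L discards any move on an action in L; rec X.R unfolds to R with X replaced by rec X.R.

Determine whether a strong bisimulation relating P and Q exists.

not bisimilar

Reachable graph of P (4 states):
  m0 = a.b.a.0 | —a→ m1
  m1 = b.a.0 | —b→ m2
  m2 = a.0 | —a→ m3
  m3 = 0 | (no moves)
Reachable graph of Q (3 states):
  n0 = a.a.0 | —a→ n1
  n1 = a.0 | —a→ n2
  n2 = 0 | (no moves)
Bisimilarity quotient blocks:
  B0 = {m0}
  B1 = {m1}
  B2 = {m2, n1}
  B3 = {m3, n2}
  B4 = {n0}
m0 ∈ B0, n0 ∈ B4 → different blocks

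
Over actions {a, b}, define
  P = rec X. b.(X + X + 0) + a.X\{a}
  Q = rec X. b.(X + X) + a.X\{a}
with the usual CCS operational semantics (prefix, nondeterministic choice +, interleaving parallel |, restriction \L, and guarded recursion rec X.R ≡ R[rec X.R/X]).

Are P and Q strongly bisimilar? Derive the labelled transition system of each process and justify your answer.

YES

P's transition system — 4 states:
  s0 = rec X. b.(X + X + 0) + a.X\{a} → ··a··> s1, ··b··> s2
  s1 = (rec X. b.(X + X + 0) + a.X\{a})\{a} → ··b··> s3
  s2 = (rec X. b.(X + X + 0) + a.X\{a}) + (rec X. b.(X + X + 0) + a.X\{a}) + 0 → ··a··> s1, ··b··> s2
  s3 = ((rec X. b.(X + X + 0) + a.X\{a}) + (rec X. b.(X + X + 0) + a.X\{a}) + 0)\{a} → ··b··> s3
Q's transition system — 4 states:
  t0 = rec X. b.(X + X) + a.X\{a} → ··a··> t1, ··b··> t2
  t1 = (rec X. b.(X + X) + a.X\{a})\{a} → ··b··> t3
  t2 = (rec X. b.(X + X) + a.X\{a}) + (rec X. b.(X + X) + a.X\{a}) → ··a··> t1, ··b··> t2
  t3 = ((rec X. b.(X + X) + a.X\{a}) + (rec X. b.(X + X) + a.X\{a}))\{a} → ··b··> t3
Bisimilarity quotient blocks:
  B0 = {s0, s2, t0, t2}
  B1 = {s1, s3, t1, t3}
s0 ∈ B0, t0 ∈ B0 → same block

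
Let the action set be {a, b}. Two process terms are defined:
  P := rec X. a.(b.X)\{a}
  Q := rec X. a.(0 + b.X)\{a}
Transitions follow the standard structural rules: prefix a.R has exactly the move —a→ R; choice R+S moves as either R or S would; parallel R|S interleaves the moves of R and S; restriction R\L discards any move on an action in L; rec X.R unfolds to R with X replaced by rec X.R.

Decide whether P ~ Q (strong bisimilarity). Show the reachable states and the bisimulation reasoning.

P's transition system — 3 states:
  s0 = rec X. a.(b.X)\{a} :: —a→ s1
  s1 = (b.(rec X. a.(b.X)\{a}))\{a} :: —b→ s2
  s2 = (rec X. a.(b.X)\{a})\{a} :: (no moves)
Q's transition system — 3 states:
  t0 = rec X. a.(0 + b.X)\{a} :: —a→ t1
  t1 = (0 + b.(rec X. a.(0 + b.X)\{a}))\{a} :: —b→ t2
  t2 = (rec X. a.(0 + b.X)\{a})\{a} :: (no moves)
Partition-refinement fixed point:
  B0 = {s0, t0}
  B1 = {s1, t1}
  B2 = {s2, t2}
s0 ∈ B0, t0 ∈ B0 → same block

YES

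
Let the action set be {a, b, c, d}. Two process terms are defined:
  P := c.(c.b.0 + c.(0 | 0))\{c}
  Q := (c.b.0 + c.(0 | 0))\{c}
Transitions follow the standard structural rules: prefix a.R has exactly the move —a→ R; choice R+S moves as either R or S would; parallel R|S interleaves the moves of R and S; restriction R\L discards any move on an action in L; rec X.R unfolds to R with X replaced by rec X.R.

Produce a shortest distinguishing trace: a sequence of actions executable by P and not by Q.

Reachable graph of P (2 states):
  p0 = c.(c.b.0 + c.(0 | 0))\{c} ⊢ ··c··> p1
  p1 = (c.b.0 + c.(0 | 0))\{c} ⊢ deadlocked
Reachable graph of Q (1 states):
  q0 = (c.b.0 + c.(0 | 0))\{c} ⊢ deadlocked
Executing c from P (initial set {p0}):
  step 1 (c): {p1}
  ✓ P
Executing c from Q (initial set {q0}):
  step 1 (c): no successor for Q

c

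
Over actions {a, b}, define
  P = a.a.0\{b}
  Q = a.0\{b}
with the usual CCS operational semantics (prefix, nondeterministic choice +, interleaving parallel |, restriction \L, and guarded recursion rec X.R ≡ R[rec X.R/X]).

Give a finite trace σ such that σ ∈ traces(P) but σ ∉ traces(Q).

LTS(P): 3 reachable states
  s0 = a.a.0\{b} :: ··a··> s1
  s1 = a.0\{b} :: ··a··> s2
  s2 = 0\{b} :: (no moves)
LTS(Q): 2 reachable states
  t0 = a.0\{b} :: ··a··> t1
  t1 = 0\{b} :: (no moves)
Trace ⟨aa⟩ through P, begin at {s0}:
  after a @ step 1: {s1}
  after a @ step 2: {s2}
  — P admits the full trace.
Trace ⟨aa⟩ through Q, begin at {t0}:
  after a @ step 1: {t1}
  after a @ step 2: ∅ (Q stuck)

aa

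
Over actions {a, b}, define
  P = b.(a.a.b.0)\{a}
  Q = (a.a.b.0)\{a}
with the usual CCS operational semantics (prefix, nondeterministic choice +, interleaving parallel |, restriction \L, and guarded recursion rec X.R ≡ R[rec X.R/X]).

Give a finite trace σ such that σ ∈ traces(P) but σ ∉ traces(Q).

b

LTS(P): 2 reachable states
  s0 = b.(a.a.b.0)\{a} → --b--▸ s1
  s1 = (a.a.b.0)\{a} → deadlocked
LTS(Q): 1 reachable states
  t0 = (a.a.b.0)\{a} → deadlocked
Run σ = ⟨b⟩ on P: start {s0}
  step 1 (b): {s1}
  ✓ P
Run σ = ⟨b⟩ on Q: start {t0}
  step 1 (b): no successor for Q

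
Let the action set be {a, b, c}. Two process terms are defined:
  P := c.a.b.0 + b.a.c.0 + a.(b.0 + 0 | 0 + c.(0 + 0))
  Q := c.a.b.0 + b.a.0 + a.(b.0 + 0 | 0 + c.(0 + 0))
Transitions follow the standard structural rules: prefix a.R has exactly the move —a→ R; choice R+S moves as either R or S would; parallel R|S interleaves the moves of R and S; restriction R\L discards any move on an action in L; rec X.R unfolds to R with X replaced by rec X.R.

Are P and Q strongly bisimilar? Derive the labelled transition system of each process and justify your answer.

Reachable graph of P (8 states):
  u0 = c.a.b.0 + b.a.c.0 + a.(b.0 + 0 | 0 + c.(0 + 0)) | -a-> u1, -b-> u2, -c-> u3
  u1 = b.0 + 0 | 0 + c.(0 + 0) | -b-> u4, -c-> u5
  u2 = a.c.0 | -a-> u6
  u3 = a.b.0 | -a-> u7
  u4 = 0 | stopped
  u5 = 0 + 0 | stopped
  u6 = c.0 | -c-> u4
  u7 = b.0 | -b-> u4
Reachable graph of Q (7 states):
  v0 = c.a.b.0 + b.a.0 + a.(b.0 + 0 | 0 + c.(0 + 0)) | -a-> v1, -b-> v2, -c-> v3
  v1 = b.0 + 0 | 0 + c.(0 + 0) | -b-> v4, -c-> v5
  v2 = a.0 | -a-> v4
  v3 = a.b.0 | -a-> v6
  v4 = 0 | stopped
  v5 = 0 + 0 | stopped
  v6 = b.0 | -b-> v4
Bisimilarity quotient blocks:
  B0 = {u0}
  B1 = {u2}
  B2 = {u6}
  B3 = {u4, u5, v4, v5}
  B4 = {u1, v1}
  B5 = {u3, v3}
  B6 = {u7, v6}
  B7 = {v0}
  B8 = {v2}
u0 ∈ B0, v0 ∈ B7 → different blocks

not bisimilar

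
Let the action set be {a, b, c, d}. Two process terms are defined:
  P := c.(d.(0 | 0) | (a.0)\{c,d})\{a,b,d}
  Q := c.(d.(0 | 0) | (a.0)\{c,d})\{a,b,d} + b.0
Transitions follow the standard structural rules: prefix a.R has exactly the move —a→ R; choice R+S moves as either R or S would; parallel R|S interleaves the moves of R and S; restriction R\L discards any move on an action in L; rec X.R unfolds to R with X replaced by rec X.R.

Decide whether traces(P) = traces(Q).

traces(P) ≠ traces(Q) — witness ⟨b⟩

P's transition system — 2 states:
  s0 = c.(d.(0 | 0) | (a.0)\{c,d})\{a,b,d} has moves -c-> s1
  s1 = (d.(0 | 0) | (a.0)\{c,d})\{a,b,d} has moves ·
Q's transition system — 3 states:
  t0 = c.(d.(0 | 0) | (a.0)\{c,d})\{a,b,d} + b.0 has moves -b-> t1, -c-> t2
  t1 = 0 has moves ·
  t2 = (d.(0 | 0) | (a.0)\{c,d})\{a,b,d} has moves ·
Executing b from Q (initial set {t0}):
  step 1 (b): {t1}
  — Q admits the full trace.
Executing b from P (initial set {s0}):
  step 1 (b): ∅  — P cannot continue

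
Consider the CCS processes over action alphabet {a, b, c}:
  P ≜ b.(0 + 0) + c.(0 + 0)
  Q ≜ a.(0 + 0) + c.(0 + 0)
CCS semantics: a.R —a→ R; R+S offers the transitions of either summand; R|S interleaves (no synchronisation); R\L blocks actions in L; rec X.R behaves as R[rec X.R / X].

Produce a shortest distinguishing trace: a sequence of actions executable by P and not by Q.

b

Reachable graph of P (2 states):
  u0 = b.(0 + 0) + c.(0 + 0) has moves -b-> u1, -c-> u1
  u1 = 0 + 0 has moves (no moves)
Reachable graph of Q (2 states):
  v0 = a.(0 + 0) + c.(0 + 0) has moves -a-> v1, -c-> v1
  v1 = 0 + 0 has moves (no moves)
Executing b from P (initial set {u0}):
  [1] b ⇒ {u1}
  ✓ P
Executing b from Q (initial set {v0}):
  [1] b ⇒ no successor for Q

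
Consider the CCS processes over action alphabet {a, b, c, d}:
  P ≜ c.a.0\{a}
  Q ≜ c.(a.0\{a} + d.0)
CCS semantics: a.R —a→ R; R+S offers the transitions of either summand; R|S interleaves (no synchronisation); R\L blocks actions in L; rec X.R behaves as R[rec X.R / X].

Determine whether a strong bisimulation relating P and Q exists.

not bisimilar

LTS(P): 3 reachable states
  s0 = c.a.0\{a} has moves —c→ s1
  s1 = a.0\{a} has moves —a→ s2
  s2 = 0\{a} has moves stopped
LTS(Q): 4 reachable states
  t0 = c.(a.0\{a} + d.0) has moves —c→ t1
  t1 = a.0\{a} + d.0 has moves —a→ t2, —d→ t3
  t2 = 0\{a} has moves stopped
  t3 = 0 has moves stopped
Coarsest stable partition (strong bisimilarity classes):
  B0 = {s0}
  B1 = {s1}
  B2 = {s2, t2, t3}
  B3 = {t0}
  B4 = {t1}
s0 ∈ B0, t0 ∈ B3 → different blocks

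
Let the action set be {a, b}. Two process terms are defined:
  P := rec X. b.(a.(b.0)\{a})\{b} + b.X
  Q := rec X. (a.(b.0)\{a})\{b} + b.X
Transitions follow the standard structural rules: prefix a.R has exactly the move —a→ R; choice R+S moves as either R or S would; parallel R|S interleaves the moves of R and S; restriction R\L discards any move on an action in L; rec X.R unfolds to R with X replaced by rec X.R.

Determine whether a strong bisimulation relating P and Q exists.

NO

LTS(P): 3 reachable states
  s0 = rec X. b.(a.(b.0)\{a})\{b} + b.X :: --b--▸ s0, --b--▸ s1
  s1 = (a.(b.0)\{a})\{b} :: --a--▸ s2
  s2 = (b.0)\{a}\{b} :: ∅
LTS(Q): 2 reachable states
  t0 = rec X. (a.(b.0)\{a})\{b} + b.X :: --a--▸ t1, --b--▸ t0
  t1 = (b.0)\{a}\{b} :: ∅
Coarsest stable partition (strong bisimilarity classes):
  B0 = {s0}
  B1 = {s1}
  B2 = {s2, t1}
  B3 = {t0}
s0 ∈ B0, t0 ∈ B3 → different blocks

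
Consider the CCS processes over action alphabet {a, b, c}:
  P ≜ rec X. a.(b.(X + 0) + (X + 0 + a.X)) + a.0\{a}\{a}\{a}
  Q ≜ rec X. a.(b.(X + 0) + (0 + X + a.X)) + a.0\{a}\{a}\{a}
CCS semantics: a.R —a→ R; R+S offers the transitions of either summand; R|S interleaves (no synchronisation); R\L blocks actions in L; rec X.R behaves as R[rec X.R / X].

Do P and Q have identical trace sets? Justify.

YES

LTS(P): 4 reachable states
  u0 = rec X. a.(b.(X + 0) + (X + 0 + a.X)) + a.0\{a}\{a}\{a} ⊢ -a-> u1, -a-> u2
  u1 = 0\{a}\{a}\{a} ⊢ stopped
  u2 = b.((rec X. a.(b.(X + 0) + (X + 0 + a.X)) + a.0\{a}\{a}\{a}) + 0) + ((rec X. a.(b.(X + 0) + (X + 0 + a.X)) + a.0\{a}\{a}\{a}) + 0 + a.(rec X. a.(b.(X + 0) + (X + 0 + a.X)) + a.0\{a}\{a}\{a})) ⊢ -a-> u0, -a-> u1, -a-> u2, -b-> u3
  u3 = (rec X. a.(b.(X + 0) + (X + 0 + a.X)) + a.0\{a}\{a}\{a}) + 0 ⊢ -a-> u1, -a-> u2
LTS(Q): 4 reachable states
  v0 = rec X. a.(b.(X + 0) + (0 + X + a.X)) + a.0\{a}\{a}\{a} ⊢ -a-> v1, -a-> v2
  v1 = 0\{a}\{a}\{a} ⊢ stopped
  v2 = b.((rec X. a.(b.(X + 0) + (0 + X + a.X)) + a.0\{a}\{a}\{a}) + 0) + (0 + (rec X. a.(b.(X + 0) + (0 + X + a.X)) + a.0\{a}\{a}\{a}) + a.(rec X. a.(b.(X + 0) + (0 + X + a.X)) + a.0\{a}\{a}\{a})) ⊢ -a-> v0, -a-> v1, -a-> v2, -b-> v3
  v3 = (rec X. a.(b.(X + 0) + (0 + X + a.X)) + a.0\{a}\{a}\{a}) + 0 ⊢ -a-> v1, -a-> v2
Coarsest stable partition (strong bisimilarity classes):
  B0 = {u0, u3, v0, v3}
  B1 = {u2, v2}
  B2 = {u1, v1}
u0 ∈ B0, v0 ∈ B0 → same block
Bisimilar ⇒ trace-equivalent.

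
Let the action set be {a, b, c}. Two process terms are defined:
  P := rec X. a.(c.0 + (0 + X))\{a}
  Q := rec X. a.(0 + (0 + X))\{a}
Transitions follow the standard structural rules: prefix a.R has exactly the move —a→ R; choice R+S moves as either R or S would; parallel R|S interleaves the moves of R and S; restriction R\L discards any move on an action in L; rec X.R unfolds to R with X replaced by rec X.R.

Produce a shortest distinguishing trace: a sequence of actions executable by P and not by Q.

LTS(P): 3 reachable states
  s0 = rec X. a.(c.0 + (0 + X))\{a} ⊢ —a→ s1
  s1 = (c.0 + (0 + (rec X. a.(c.0 + (0 + X))\{a})))\{a} ⊢ —c→ s2
  s2 = 0\{a} ⊢ ∅
LTS(Q): 2 reachable states
  t0 = rec X. a.(0 + (0 + X))\{a} ⊢ —a→ t1
  t1 = (0 + (0 + (rec X. a.(0 + (0 + X))\{a})))\{a} ⊢ ∅
Run σ = ⟨ac⟩ on P: start {s0}
  [1] a ⇒ {s1}
  [2] c ⇒ {s2}
  P completes σ.
Run σ = ⟨ac⟩ on Q: start {t0}
  [1] a ⇒ {t1}
  [2] c ⇒ ∅ (Q stuck)

ac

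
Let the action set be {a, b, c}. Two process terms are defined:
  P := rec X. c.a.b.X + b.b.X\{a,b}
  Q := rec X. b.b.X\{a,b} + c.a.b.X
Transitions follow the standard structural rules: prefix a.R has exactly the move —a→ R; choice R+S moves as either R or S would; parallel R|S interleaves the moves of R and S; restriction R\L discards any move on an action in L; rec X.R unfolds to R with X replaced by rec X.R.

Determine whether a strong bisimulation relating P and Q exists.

Reachable graph of P (6 states):
  s0 = rec X. c.a.b.X + b.b.X\{a,b} → —b→ s1, —c→ s2
  s1 = b.(rec X. c.a.b.X + b.b.X\{a,b})\{a,b} → —b→ s3
  s2 = a.b.(rec X. c.a.b.X + b.b.X\{a,b}) → —a→ s4
  s3 = (rec X. c.a.b.X + b.b.X\{a,b})\{a,b} → —c→ s5
  s4 = b.(rec X. c.a.b.X + b.b.X\{a,b}) → —b→ s0
  s5 = (a.b.(rec X. c.a.b.X + b.b.X\{a,b}))\{a,b} → ∅
Reachable graph of Q (6 states):
  t0 = rec X. b.b.X\{a,b} + c.a.b.X → —b→ t1, —c→ t2
  t1 = b.(rec X. b.b.X\{a,b} + c.a.b.X)\{a,b} → —b→ t3
  t2 = a.b.(rec X. b.b.X\{a,b} + c.a.b.X) → —a→ t4
  t3 = (rec X. b.b.X\{a,b} + c.a.b.X)\{a,b} → —c→ t5
  t4 = b.(rec X. b.b.X\{a,b} + c.a.b.X) → —b→ t0
  t5 = (a.b.(rec X. b.b.X\{a,b} + c.a.b.X))\{a,b} → ∅
Bisimilarity quotient blocks:
  B0 = {s0, t0}
  B1 = {s1, t1}
  B2 = {s3, t3}
  B3 = {s5, t5}
  B4 = {s2, t2}
  B5 = {s4, t4}
s0 ∈ B0, t0 ∈ B0 → same block

P ~ Q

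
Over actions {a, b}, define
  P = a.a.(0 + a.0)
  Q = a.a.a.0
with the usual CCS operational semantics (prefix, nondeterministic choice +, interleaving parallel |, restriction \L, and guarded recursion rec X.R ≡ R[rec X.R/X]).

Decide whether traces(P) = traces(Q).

LTS(P): 4 reachable states
  m0 = a.a.(0 + a.0) has moves -a-> m1
  m1 = a.(0 + a.0) has moves -a-> m2
  m2 = 0 + a.0 has moves -a-> m3
  m3 = 0 has moves (no moves)
LTS(Q): 4 reachable states
  n0 = a.a.a.0 has moves -a-> n1
  n1 = a.a.0 has moves -a-> n2
  n2 = a.0 has moves -a-> n3
  n3 = 0 has moves (no moves)
Bisimilarity quotient blocks:
  B0 = {m0, n0}
  B1 = {m1, n1}
  B2 = {m2, n2}
  B3 = {m3, n3}
m0 ∈ B0, n0 ∈ B0 → same block
Bisimilar ⇒ trace-equivalent.

traces(P) = traces(Q)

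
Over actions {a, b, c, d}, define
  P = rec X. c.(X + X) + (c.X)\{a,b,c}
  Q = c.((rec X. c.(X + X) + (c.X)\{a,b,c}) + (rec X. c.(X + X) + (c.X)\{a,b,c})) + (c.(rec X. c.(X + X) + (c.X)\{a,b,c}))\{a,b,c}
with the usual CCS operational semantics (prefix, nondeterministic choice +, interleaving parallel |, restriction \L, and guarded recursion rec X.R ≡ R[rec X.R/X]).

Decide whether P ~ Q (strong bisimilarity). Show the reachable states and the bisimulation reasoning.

YES

Reachable graph of P (2 states):
  u0 = rec X. c.(X + X) + (c.X)\{a,b,c} ⊢ =c=> u1
  u1 = (rec X. c.(X + X) + (c.X)\{a,b,c}) + (rec X. c.(X + X) + (c.X)\{a,b,c}) ⊢ =c=> u1
Reachable graph of Q (2 states):
  v0 = c.((rec X. c.(X + X) + (c.X)\{a,b,c}) + (rec X. c.(X + X) + (c.X)\{a,b,c})) + (c.(rec X. c.(X + X) + (c.X)\{a,b,c}))\{a,b,c} ⊢ =c=> v1
  v1 = (rec X. c.(X + X) + (c.X)\{a,b,c}) + (rec X. c.(X + X) + (c.X)\{a,b,c}) ⊢ =c=> v1
Bisimilarity quotient blocks:
  B0 = {u0, u1, v0, v1}
u0 ∈ B0, v0 ∈ B0 → same block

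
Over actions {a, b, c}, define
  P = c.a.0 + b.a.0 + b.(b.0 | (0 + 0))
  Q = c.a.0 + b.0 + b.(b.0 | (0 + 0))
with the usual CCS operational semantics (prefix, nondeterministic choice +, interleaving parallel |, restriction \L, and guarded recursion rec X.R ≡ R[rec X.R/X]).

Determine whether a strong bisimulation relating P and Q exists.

LTS(P): 5 reachable states
  m0 = c.a.0 + b.a.0 + b.(b.0 | (0 + 0)) → =b=> m1, =b=> m2, =c=> m1
  m1 = a.0 → =a=> m3
  m2 = b.0 | (0 + 0) → =b=> m4
  m3 = 0 → ·
  m4 = 0 | (0 + 0) → ·
LTS(Q): 5 reachable states
  n0 = c.a.0 + b.0 + b.(b.0 | (0 + 0)) → =b=> n1, =b=> n2, =c=> n3
  n1 = 0 → ·
  n2 = b.0 | (0 + 0) → =b=> n4
  n3 = a.0 → =a=> n1
  n4 = 0 | (0 + 0) → ·
Partition-refinement fixed point:
  B0 = {m0}
  B1 = {m1, n3}
  B2 = {m3, m4, n1, n4}
  B3 = {m2, n2}
  B4 = {n0}
m0 ∈ B0, n0 ∈ B4 → different blocks

P ≁ Q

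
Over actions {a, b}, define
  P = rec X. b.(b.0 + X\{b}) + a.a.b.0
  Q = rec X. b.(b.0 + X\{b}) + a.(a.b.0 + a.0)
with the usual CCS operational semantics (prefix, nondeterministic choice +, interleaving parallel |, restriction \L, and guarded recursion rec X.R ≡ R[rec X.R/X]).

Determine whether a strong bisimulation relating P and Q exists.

NO

P's transition system — 7 states:
  s0 = rec X. b.(b.0 + X\{b}) + a.a.b.0 | ··a··> s1, ··b··> s2
  s1 = a.b.0 | ··a··> s3
  s2 = b.0 + (rec X. b.(b.0 + X\{b}) + a.a.b.0)\{b} | ··a··> s4, ··b··> s5
  s3 = b.0 | ··b··> s5
  s4 = (a.b.0)\{b} | ··a··> s6
  s5 = 0 | deadlocked
  s6 = (b.0)\{b} | deadlocked
Q's transition system — 8 states:
  t0 = rec X. b.(b.0 + X\{b}) + a.(a.b.0 + a.0) | ··a··> t1, ··b··> t2
  t1 = a.b.0 + a.0 | ··a··> t3, ··a··> t4
  t2 = b.0 + (rec X. b.(b.0 + X\{b}) + a.(a.b.0 + a.0))\{b} | ··a··> t5, ··b··> t3
  t3 = 0 | deadlocked
  t4 = b.0 | ··b··> t3
  t5 = (a.b.0 + a.0)\{b} | ··a··> t6, ··a··> t7
  t6 = (b.0)\{b} | deadlocked
  t7 = 0\{b} | deadlocked
Partition-refinement fixed point:
  B0 = {s0}
  B1 = {s1}
  B2 = {s3, t4}
  B3 = {s5, s6, t3, t6, t7}
  B4 = {s2, t2}
  B5 = {s4, t5}
  B6 = {t0}
  B7 = {t1}
s0 ∈ B0, t0 ∈ B6 → different blocks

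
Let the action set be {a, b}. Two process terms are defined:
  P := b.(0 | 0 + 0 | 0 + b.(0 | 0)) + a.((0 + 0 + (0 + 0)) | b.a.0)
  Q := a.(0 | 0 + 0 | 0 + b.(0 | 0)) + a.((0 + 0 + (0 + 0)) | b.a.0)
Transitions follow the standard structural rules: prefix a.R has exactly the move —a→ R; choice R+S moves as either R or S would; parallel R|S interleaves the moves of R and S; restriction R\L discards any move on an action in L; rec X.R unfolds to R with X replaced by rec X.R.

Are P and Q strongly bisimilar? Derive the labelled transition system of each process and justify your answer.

NO

Reachable graph of P (6 states):
  u0 = b.(0 | 0 + 0 | 0 + b.(0 | 0)) + a.((0 + 0 + (0 + 0)) | b.a.0) ⊢ =a=> u1, =b=> u2
  u1 = (0 + 0 + (0 + 0)) | b.a.0 ⊢ =b=> u3
  u2 = 0 | 0 + 0 | 0 + b.(0 | 0) ⊢ =b=> u4
  u3 = (0 + 0 + (0 + 0)) | a.0 ⊢ =a=> u5
  u4 = 0 | 0 ⊢ ∅
  u5 = (0 + 0 + (0 + 0)) | 0 ⊢ ∅
Reachable graph of Q (6 states):
  v0 = a.(0 | 0 + 0 | 0 + b.(0 | 0)) + a.((0 + 0 + (0 + 0)) | b.a.0) ⊢ =a=> v1, =a=> v2
  v1 = (0 + 0 + (0 + 0)) | b.a.0 ⊢ =b=> v3
  v2 = 0 | 0 + 0 | 0 + b.(0 | 0) ⊢ =b=> v4
  v3 = (0 + 0 + (0 + 0)) | a.0 ⊢ =a=> v5
  v4 = 0 | 0 ⊢ ∅
  v5 = (0 + 0 + (0 + 0)) | 0 ⊢ ∅
Coarsest stable partition (strong bisimilarity classes):
  B0 = {u0}
  B1 = {u1, v1}
  B2 = {u3, v3}
  B3 = {u4, u5, v4, v5}
  B4 = {u2, v2}
  B5 = {v0}
u0 ∈ B0, v0 ∈ B5 → different blocks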